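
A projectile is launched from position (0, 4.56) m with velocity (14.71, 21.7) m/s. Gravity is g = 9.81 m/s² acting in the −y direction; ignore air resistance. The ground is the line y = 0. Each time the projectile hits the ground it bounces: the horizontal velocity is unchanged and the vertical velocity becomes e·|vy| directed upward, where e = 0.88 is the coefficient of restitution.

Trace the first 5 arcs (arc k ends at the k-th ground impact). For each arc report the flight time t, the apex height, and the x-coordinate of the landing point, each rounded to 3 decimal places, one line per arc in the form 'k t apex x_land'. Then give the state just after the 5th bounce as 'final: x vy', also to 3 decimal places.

Arc 1: start y=4.560, vy=21.700 → t=4.625, apex=28.561, x_land=68.035, impact vy=-23.672
  bounce: vy ← 0.88·23.672 = 20.831
Arc 2: start y=0.000, vy=20.831 → t=4.247, apex=22.117, x_land=130.507, impact vy=-20.831
  bounce: vy ← 0.88·20.831 = 18.331
Arc 3: start y=0.000, vy=18.331 → t=3.737, apex=17.128, x_land=185.483, impact vy=-18.331
  bounce: vy ← 0.88·18.331 = 16.132
Arc 4: start y=0.000, vy=16.132 → t=3.289, apex=13.264, x_land=233.862, impact vy=-16.132
  bounce: vy ← 0.88·16.132 = 14.196
Arc 5: start y=0.000, vy=14.196 → t=2.894, apex=10.271, x_land=276.435, impact vy=-14.196
  bounce: vy ← 0.88·14.196 = 12.492

1 4.625 28.561 68.035
2 4.247 22.117 130.507
3 3.737 17.128 185.483
4 3.289 13.264 233.862
5 2.894 10.271 276.435
final: 276.435 12.492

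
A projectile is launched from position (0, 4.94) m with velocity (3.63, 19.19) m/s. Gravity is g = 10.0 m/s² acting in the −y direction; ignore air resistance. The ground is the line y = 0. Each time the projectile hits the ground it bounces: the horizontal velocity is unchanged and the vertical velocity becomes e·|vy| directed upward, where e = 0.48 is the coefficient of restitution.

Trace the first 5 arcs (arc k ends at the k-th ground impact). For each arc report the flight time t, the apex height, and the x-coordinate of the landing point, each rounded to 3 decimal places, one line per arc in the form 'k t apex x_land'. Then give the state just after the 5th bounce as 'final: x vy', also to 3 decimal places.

Arc 1: start y=4.940, vy=19.190 → t=4.080, apex=23.353, x_land=14.811, impact vy=-21.611
  bounce: vy ← 0.48·21.611 = 10.374
Arc 2: start y=0.000, vy=10.374 → t=2.075, apex=5.380, x_land=22.342, impact vy=-10.374
  bounce: vy ← 0.48·10.374 = 4.979
Arc 3: start y=0.000, vy=4.979 → t=0.996, apex=1.240, x_land=25.957, impact vy=-4.979
  bounce: vy ← 0.48·4.979 = 2.390
Arc 4: start y=0.000, vy=2.390 → t=0.478, apex=0.286, x_land=27.692, impact vy=-2.390
  bounce: vy ← 0.48·2.390 = 1.147
Arc 5: start y=0.000, vy=1.147 → t=0.229, apex=0.066, x_land=28.525, impact vy=-1.147
  bounce: vy ← 0.48·1.147 = 0.551

1 4.080 23.353 14.811
2 2.075 5.380 22.342
3 0.996 1.240 25.957
4 0.478 0.286 27.692
5 0.229 0.066 28.525
final: 28.525 0.551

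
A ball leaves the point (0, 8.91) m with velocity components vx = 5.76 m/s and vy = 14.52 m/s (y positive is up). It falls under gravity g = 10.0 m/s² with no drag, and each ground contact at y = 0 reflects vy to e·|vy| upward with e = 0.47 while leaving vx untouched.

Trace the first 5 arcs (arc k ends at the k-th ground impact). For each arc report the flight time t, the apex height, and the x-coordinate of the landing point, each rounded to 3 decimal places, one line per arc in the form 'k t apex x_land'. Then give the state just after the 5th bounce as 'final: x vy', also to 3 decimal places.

Arc 1: start y=8.910, vy=14.520 → t=3.424, apex=19.452, x_land=19.724, impact vy=-19.724
  bounce: vy ← 0.47·19.724 = 9.270
Arc 2: start y=0.000, vy=9.270 → t=1.854, apex=4.297, x_land=30.404, impact vy=-9.270
  bounce: vy ← 0.47·9.270 = 4.357
Arc 3: start y=0.000, vy=4.357 → t=0.871, apex=0.949, x_land=35.423, impact vy=-4.357
  bounce: vy ← 0.47·4.357 = 2.048
Arc 4: start y=0.000, vy=2.048 → t=0.410, apex=0.210, x_land=37.782, impact vy=-2.048
  bounce: vy ← 0.47·2.048 = 0.962
Arc 5: start y=0.000, vy=0.962 → t=0.192, apex=0.046, x_land=38.891, impact vy=-0.962
  bounce: vy ← 0.47·0.962 = 0.452

1 3.424 19.452 19.724
2 1.854 4.297 30.404
3 0.871 0.949 35.423
4 0.410 0.210 37.782
5 0.192 0.046 38.891
final: 38.891 0.452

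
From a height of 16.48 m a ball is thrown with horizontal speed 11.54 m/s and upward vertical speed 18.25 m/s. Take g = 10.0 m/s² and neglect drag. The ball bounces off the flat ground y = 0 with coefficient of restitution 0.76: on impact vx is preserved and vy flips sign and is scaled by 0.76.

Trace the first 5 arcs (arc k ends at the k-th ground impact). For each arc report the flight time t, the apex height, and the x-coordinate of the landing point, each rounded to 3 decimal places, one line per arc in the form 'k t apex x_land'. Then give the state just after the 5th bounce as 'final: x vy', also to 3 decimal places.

Arc 1: start y=16.480, vy=18.250 → t=4.399, apex=33.133, x_land=50.767, impact vy=-25.742
  bounce: vy ← 0.76·25.742 = 19.564
Arc 2: start y=0.000, vy=19.564 → t=3.913, apex=19.138, x_land=95.921, impact vy=-19.564
  bounce: vy ← 0.76·19.564 = 14.869
Arc 3: start y=0.000, vy=14.869 → t=2.974, apex=11.054, x_land=130.238, impact vy=-14.869
  bounce: vy ← 0.76·14.869 = 11.300
Arc 4: start y=0.000, vy=11.300 → t=2.260, apex=6.385, x_land=156.319, impact vy=-11.300
  bounce: vy ← 0.76·11.300 = 8.588
Arc 5: start y=0.000, vy=8.588 → t=1.718, apex=3.688, x_land=176.140, impact vy=-8.588
  bounce: vy ← 0.76·8.588 = 6.527

1 4.399 33.133 50.767
2 3.913 19.138 95.921
3 2.974 11.054 130.238
4 2.260 6.385 156.319
5 1.718 3.688 176.140
final: 176.140 6.527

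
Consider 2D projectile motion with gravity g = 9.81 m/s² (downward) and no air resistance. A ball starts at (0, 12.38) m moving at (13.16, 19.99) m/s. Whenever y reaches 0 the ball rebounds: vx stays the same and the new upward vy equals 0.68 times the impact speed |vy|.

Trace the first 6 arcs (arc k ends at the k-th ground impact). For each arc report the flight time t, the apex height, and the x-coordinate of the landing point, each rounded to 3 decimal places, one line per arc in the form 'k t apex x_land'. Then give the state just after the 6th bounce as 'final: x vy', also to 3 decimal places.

1 4.622 32.747 60.820
2 3.514 15.142 107.064
3 2.390 7.002 138.511
4 1.625 3.238 159.894
5 1.105 1.497 174.435
6 0.751 0.692 184.323
final: 184.323 2.506

Arc 1: start y=12.380, vy=19.990 → t=4.622, apex=32.747, x_land=60.820, impact vy=-25.347
  bounce: vy ← 0.68·25.347 = 17.236
Arc 2: start y=0.000, vy=17.236 → t=3.514, apex=15.142, x_land=107.064, impact vy=-17.236
  bounce: vy ← 0.68·17.236 = 11.721
Arc 3: start y=0.000, vy=11.721 → t=2.390, apex=7.002, x_land=138.511, impact vy=-11.721
  bounce: vy ← 0.68·11.721 = 7.970
Arc 4: start y=0.000, vy=7.970 → t=1.625, apex=3.238, x_land=159.894, impact vy=-7.970
  bounce: vy ← 0.68·7.970 = 5.420
Arc 5: start y=0.000, vy=5.420 → t=1.105, apex=1.497, x_land=174.435, impact vy=-5.420
  bounce: vy ← 0.68·5.420 = 3.685
Arc 6: start y=0.000, vy=3.685 → t=0.751, apex=0.692, x_land=184.323, impact vy=-3.685
  bounce: vy ← 0.68·3.685 = 2.506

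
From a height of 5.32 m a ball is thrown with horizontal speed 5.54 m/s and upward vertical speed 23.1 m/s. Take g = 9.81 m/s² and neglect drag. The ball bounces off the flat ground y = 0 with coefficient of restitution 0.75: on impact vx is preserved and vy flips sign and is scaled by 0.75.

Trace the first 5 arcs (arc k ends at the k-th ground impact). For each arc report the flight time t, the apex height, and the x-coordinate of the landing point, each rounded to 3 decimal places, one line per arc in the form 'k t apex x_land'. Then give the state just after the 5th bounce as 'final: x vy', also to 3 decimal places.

Arc 1: start y=5.320, vy=23.100 → t=4.930, apex=32.517, x_land=27.309, impact vy=-25.258
  bounce: vy ← 0.75·25.258 = 18.944
Arc 2: start y=0.000, vy=18.944 → t=3.862, apex=18.291, x_land=48.706, impact vy=-18.944
  bounce: vy ← 0.75·18.944 = 14.208
Arc 3: start y=0.000, vy=14.208 → t=2.897, apex=10.289, x_land=64.753, impact vy=-14.208
  bounce: vy ← 0.75·14.208 = 10.656
Arc 4: start y=0.000, vy=10.656 → t=2.172, apex=5.787, x_land=76.788, impact vy=-10.656
  bounce: vy ← 0.75·10.656 = 7.992
Arc 5: start y=0.000, vy=7.992 → t=1.629, apex=3.255, x_land=85.815, impact vy=-7.992
  bounce: vy ← 0.75·7.992 = 5.994

1 4.930 32.517 27.309
2 3.862 18.291 48.706
3 2.897 10.289 64.753
4 2.172 5.787 76.788
5 1.629 3.255 85.815
final: 85.815 5.994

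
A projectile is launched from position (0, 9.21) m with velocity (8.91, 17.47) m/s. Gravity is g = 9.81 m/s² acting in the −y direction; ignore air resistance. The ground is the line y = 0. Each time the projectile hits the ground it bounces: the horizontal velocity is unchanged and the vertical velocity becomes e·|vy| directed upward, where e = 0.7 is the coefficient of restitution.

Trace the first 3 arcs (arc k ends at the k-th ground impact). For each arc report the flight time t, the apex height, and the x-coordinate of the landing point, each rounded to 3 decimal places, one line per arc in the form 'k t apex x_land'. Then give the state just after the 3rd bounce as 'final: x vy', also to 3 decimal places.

1 4.028 24.766 35.888
2 3.146 12.135 63.917
3 2.202 5.946 83.538
final: 83.538 7.561

Arc 1: start y=9.210, vy=17.470 → t=4.028, apex=24.766, x_land=35.888, impact vy=-22.043
  bounce: vy ← 0.7·22.043 = 15.430
Arc 2: start y=0.000, vy=15.430 → t=3.146, apex=12.135, x_land=63.917, impact vy=-15.430
  bounce: vy ← 0.7·15.430 = 10.801
Arc 3: start y=0.000, vy=10.801 → t=2.202, apex=5.946, x_land=83.538, impact vy=-10.801
  bounce: vy ← 0.7·10.801 = 7.561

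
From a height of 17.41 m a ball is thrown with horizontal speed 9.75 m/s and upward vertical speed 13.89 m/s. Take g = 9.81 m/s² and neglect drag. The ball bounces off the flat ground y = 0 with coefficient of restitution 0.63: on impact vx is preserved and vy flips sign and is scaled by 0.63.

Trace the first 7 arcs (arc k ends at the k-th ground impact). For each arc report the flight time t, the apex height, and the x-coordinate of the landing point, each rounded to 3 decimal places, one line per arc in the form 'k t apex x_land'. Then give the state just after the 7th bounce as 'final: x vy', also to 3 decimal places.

Arc 1: start y=17.410, vy=13.890 → t=3.773, apex=27.243, x_land=36.783, impact vy=-23.120
  bounce: vy ← 0.63·23.120 = 14.565
Arc 2: start y=0.000, vy=14.565 → t=2.969, apex=10.813, x_land=65.736, impact vy=-14.565
  bounce: vy ← 0.63·14.565 = 9.176
Arc 3: start y=0.000, vy=9.176 → t=1.871, apex=4.292, x_land=83.976, impact vy=-9.176
  bounce: vy ← 0.63·9.176 = 5.781
Arc 4: start y=0.000, vy=5.781 → t=1.179, apex=1.703, x_land=95.467, impact vy=-5.781
  bounce: vy ← 0.63·5.781 = 3.642
Arc 5: start y=0.000, vy=3.642 → t=0.743, apex=0.676, x_land=102.707, impact vy=-3.642
  bounce: vy ← 0.63·3.642 = 2.294
Arc 6: start y=0.000, vy=2.294 → t=0.468, apex=0.268, x_land=107.268, impact vy=-2.294
  bounce: vy ← 0.63·2.294 = 1.446
Arc 7: start y=0.000, vy=1.446 → t=0.295, apex=0.106, x_land=110.141, impact vy=-1.446
  bounce: vy ← 0.63·1.446 = 0.911

1 3.773 27.243 36.783
2 2.969 10.813 65.736
3 1.871 4.292 83.976
4 1.179 1.703 95.467
5 0.743 0.676 102.707
6 0.468 0.268 107.268
7 0.295 0.106 110.141
final: 110.141 0.911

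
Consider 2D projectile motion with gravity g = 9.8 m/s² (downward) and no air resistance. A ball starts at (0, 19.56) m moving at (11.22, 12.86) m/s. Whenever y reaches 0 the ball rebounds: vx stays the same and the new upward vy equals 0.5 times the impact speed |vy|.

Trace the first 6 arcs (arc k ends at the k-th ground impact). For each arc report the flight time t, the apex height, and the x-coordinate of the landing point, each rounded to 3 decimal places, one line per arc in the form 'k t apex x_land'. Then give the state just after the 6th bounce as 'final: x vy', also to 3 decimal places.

Arc 1: start y=19.560, vy=12.860 → t=3.703, apex=27.998, x_land=41.543, impact vy=-23.426
  bounce: vy ← 0.5·23.426 = 11.713
Arc 2: start y=0.000, vy=11.713 → t=2.390, apex=6.999, x_land=68.363, impact vy=-11.713
  bounce: vy ← 0.5·11.713 = 5.856
Arc 3: start y=0.000, vy=5.856 → t=1.195, apex=1.750, x_land=81.773, impact vy=-5.856
  bounce: vy ← 0.5·5.856 = 2.928
Arc 4: start y=0.000, vy=2.928 → t=0.598, apex=0.437, x_land=88.478, impact vy=-2.928
  bounce: vy ← 0.5·2.928 = 1.464
Arc 5: start y=0.000, vy=1.464 → t=0.299, apex=0.109, x_land=91.830, impact vy=-1.464
  bounce: vy ← 0.5·1.464 = 0.732
Arc 6: start y=0.000, vy=0.732 → t=0.149, apex=0.027, x_land=93.507, impact vy=-0.732
  bounce: vy ← 0.5·0.732 = 0.366

1 3.703 27.998 41.543
2 2.390 6.999 68.363
3 1.195 1.750 81.773
4 0.598 0.437 88.478
5 0.299 0.109 91.830
6 0.149 0.027 93.507
final: 93.507 0.366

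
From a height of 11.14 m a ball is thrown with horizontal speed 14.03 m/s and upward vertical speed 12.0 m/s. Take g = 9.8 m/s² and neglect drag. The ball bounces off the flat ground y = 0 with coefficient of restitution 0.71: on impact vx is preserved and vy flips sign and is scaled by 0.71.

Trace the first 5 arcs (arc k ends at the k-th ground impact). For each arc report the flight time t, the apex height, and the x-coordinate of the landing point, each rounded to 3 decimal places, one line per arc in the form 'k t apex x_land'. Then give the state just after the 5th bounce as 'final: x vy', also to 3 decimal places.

Arc 1: start y=11.140, vy=12.000 → t=3.167, apex=18.487, x_land=44.431, impact vy=-19.035
  bounce: vy ← 0.71·19.035 = 13.515
Arc 2: start y=0.000, vy=13.515 → t=2.758, apex=9.319, x_land=83.128, impact vy=-13.515
  bounce: vy ← 0.71·13.515 = 9.596
Arc 3: start y=0.000, vy=9.596 → t=1.958, apex=4.698, x_land=110.604, impact vy=-9.596
  bounce: vy ← 0.71·9.596 = 6.813
Arc 4: start y=0.000, vy=6.813 → t=1.390, apex=2.368, x_land=130.111, impact vy=-6.813
  bounce: vy ← 0.71·6.813 = 4.837
Arc 5: start y=0.000, vy=4.837 → t=0.987, apex=1.194, x_land=143.961, impact vy=-4.837
  bounce: vy ← 0.71·4.837 = 3.434

1 3.167 18.487 44.431
2 2.758 9.319 83.128
3 1.958 4.698 110.604
4 1.390 2.368 130.111
5 0.987 1.194 143.961
final: 143.961 3.434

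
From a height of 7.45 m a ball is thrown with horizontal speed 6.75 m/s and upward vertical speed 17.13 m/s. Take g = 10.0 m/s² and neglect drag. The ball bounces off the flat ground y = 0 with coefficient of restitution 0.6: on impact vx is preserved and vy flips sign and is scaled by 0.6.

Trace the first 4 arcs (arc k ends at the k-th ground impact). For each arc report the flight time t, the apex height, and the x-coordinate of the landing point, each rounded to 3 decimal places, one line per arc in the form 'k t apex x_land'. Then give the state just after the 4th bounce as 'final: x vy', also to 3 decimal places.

Arc 1: start y=7.450, vy=17.130 → t=3.816, apex=22.122, x_land=25.761, impact vy=-21.034
  bounce: vy ← 0.6·21.034 = 12.621
Arc 2: start y=0.000, vy=12.621 → t=2.524, apex=7.964, x_land=42.799, impact vy=-12.621
  bounce: vy ← 0.6·12.621 = 7.572
Arc 3: start y=0.000, vy=7.572 → t=1.514, apex=2.867, x_land=53.021, impact vy=-7.572
  bounce: vy ← 0.6·7.572 = 4.543
Arc 4: start y=0.000, vy=4.543 → t=0.909, apex=1.032, x_land=59.155, impact vy=-4.543
  bounce: vy ← 0.6·4.543 = 2.726

1 3.816 22.122 25.761
2 2.524 7.964 42.799
3 1.514 2.867 53.021
4 0.909 1.032 59.155
final: 59.155 2.726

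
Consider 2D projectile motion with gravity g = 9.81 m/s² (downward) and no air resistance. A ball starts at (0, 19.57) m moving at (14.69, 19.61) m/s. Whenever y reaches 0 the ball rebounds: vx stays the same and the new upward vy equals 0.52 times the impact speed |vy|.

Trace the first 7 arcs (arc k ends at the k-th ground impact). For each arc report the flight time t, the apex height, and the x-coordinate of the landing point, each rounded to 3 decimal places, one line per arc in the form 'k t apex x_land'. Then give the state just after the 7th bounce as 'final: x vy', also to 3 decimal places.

1 4.825 39.170 70.878
2 2.939 10.592 114.051
3 1.528 2.864 136.501
4 0.795 0.774 148.175
5 0.413 0.209 154.245
6 0.215 0.057 157.402
7 0.112 0.015 159.043
final: 159.043 0.285

Arc 1: start y=19.570, vy=19.610 → t=4.825, apex=39.170, x_land=70.878, impact vy=-27.722
  bounce: vy ← 0.52·27.722 = 14.415
Arc 2: start y=0.000, vy=14.415 → t=2.939, apex=10.592, x_land=114.051, impact vy=-14.415
  bounce: vy ← 0.52·14.415 = 7.496
Arc 3: start y=0.000, vy=7.496 → t=1.528, apex=2.864, x_land=136.501, impact vy=-7.496
  bounce: vy ← 0.52·7.496 = 3.898
Arc 4: start y=0.000, vy=3.898 → t=0.795, apex=0.774, x_land=148.175, impact vy=-3.898
  bounce: vy ← 0.52·3.898 = 2.027
Arc 5: start y=0.000, vy=2.027 → t=0.413, apex=0.209, x_land=154.245, impact vy=-2.027
  bounce: vy ← 0.52·2.027 = 1.054
Arc 6: start y=0.000, vy=1.054 → t=0.215, apex=0.057, x_land=157.402, impact vy=-1.054
  bounce: vy ← 0.52·1.054 = 0.548
Arc 7: start y=0.000, vy=0.548 → t=0.112, apex=0.015, x_land=159.043, impact vy=-0.548
  bounce: vy ← 0.52·0.548 = 0.285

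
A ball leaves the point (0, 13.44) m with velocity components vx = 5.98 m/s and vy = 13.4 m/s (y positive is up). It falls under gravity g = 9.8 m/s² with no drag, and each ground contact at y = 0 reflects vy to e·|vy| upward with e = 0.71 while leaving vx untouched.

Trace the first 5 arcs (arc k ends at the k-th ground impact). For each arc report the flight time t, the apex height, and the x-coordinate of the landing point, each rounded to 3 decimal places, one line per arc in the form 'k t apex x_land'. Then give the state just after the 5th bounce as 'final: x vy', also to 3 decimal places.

Arc 1: start y=13.440, vy=13.400 → t=3.515, apex=22.601, x_land=21.020, impact vy=-21.047
  bounce: vy ← 0.71·21.047 = 14.944
Arc 2: start y=0.000, vy=14.944 → t=3.050, apex=11.393, x_land=39.257, impact vy=-14.944
  bounce: vy ← 0.71·14.944 = 10.610
Arc 3: start y=0.000, vy=10.610 → t=2.165, apex=5.743, x_land=52.205, impact vy=-10.610
  bounce: vy ← 0.71·10.610 = 7.533
Arc 4: start y=0.000, vy=7.533 → t=1.537, apex=2.895, x_land=61.399, impact vy=-7.533
  bounce: vy ← 0.71·7.533 = 5.348
Arc 5: start y=0.000, vy=5.348 → t=1.092, apex=1.459, x_land=67.926, impact vy=-5.348
  bounce: vy ← 0.71·5.348 = 3.797

1 3.515 22.601 21.020
2 3.050 11.393 39.257
3 2.165 5.743 52.205
4 1.537 2.895 61.399
5 1.092 1.459 67.926
final: 67.926 3.797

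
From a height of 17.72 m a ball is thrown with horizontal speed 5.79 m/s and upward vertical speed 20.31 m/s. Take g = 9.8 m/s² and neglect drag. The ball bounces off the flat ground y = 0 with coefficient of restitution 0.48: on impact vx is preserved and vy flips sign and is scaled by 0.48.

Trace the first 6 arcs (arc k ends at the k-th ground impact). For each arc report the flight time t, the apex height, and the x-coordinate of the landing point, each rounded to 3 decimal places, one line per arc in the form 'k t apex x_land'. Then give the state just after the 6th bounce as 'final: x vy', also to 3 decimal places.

1 4.885 38.766 28.285
2 2.700 8.932 43.919
3 1.296 2.058 51.424
4 0.622 0.474 55.026
5 0.299 0.109 56.755
6 0.143 0.025 57.585
final: 57.585 0.337

Arc 1: start y=17.720, vy=20.310 → t=4.885, apex=38.766, x_land=28.285, impact vy=-27.565
  bounce: vy ← 0.48·27.565 = 13.231
Arc 2: start y=0.000, vy=13.231 → t=2.700, apex=8.932, x_land=43.919, impact vy=-13.231
  bounce: vy ← 0.48·13.231 = 6.351
Arc 3: start y=0.000, vy=6.351 → t=1.296, apex=2.058, x_land=51.424, impact vy=-6.351
  bounce: vy ← 0.48·6.351 = 3.048
Arc 4: start y=0.000, vy=3.048 → t=0.622, apex=0.474, x_land=55.026, impact vy=-3.048
  bounce: vy ← 0.48·3.048 = 1.463
Arc 5: start y=0.000, vy=1.463 → t=0.299, apex=0.109, x_land=56.755, impact vy=-1.463
  bounce: vy ← 0.48·1.463 = 0.702
Arc 6: start y=0.000, vy=0.702 → t=0.143, apex=0.025, x_land=57.585, impact vy=-0.702
  bounce: vy ← 0.48·0.702 = 0.337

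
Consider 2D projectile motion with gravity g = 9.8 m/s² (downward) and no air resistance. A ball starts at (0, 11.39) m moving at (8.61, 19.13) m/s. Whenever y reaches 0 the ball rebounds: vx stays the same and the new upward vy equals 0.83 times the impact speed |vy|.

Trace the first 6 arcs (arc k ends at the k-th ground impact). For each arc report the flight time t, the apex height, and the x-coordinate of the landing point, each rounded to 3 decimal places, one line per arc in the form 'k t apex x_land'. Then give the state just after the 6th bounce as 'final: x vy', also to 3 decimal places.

1 4.429 30.061 38.133
2 4.112 20.709 73.534
3 3.413 14.267 102.917
4 2.832 9.828 127.305
5 2.351 6.771 147.547
6 1.951 4.664 164.348
final: 164.348 7.936

Arc 1: start y=11.390, vy=19.130 → t=4.429, apex=30.061, x_land=38.133, impact vy=-24.273
  bounce: vy ← 0.83·24.273 = 20.147
Arc 2: start y=0.000, vy=20.147 → t=4.112, apex=20.709, x_land=73.534, impact vy=-20.147
  bounce: vy ← 0.83·20.147 = 16.722
Arc 3: start y=0.000, vy=16.722 → t=3.413, apex=14.267, x_land=102.917, impact vy=-16.722
  bounce: vy ← 0.83·16.722 = 13.879
Arc 4: start y=0.000, vy=13.879 → t=2.832, apex=9.828, x_land=127.305, impact vy=-13.879
  bounce: vy ← 0.83·13.879 = 11.520
Arc 5: start y=0.000, vy=11.520 → t=2.351, apex=6.771, x_land=147.547, impact vy=-11.520
  bounce: vy ← 0.83·11.520 = 9.561
Arc 6: start y=0.000, vy=9.561 → t=1.951, apex=4.664, x_land=164.348, impact vy=-9.561
  bounce: vy ← 0.83·9.561 = 7.936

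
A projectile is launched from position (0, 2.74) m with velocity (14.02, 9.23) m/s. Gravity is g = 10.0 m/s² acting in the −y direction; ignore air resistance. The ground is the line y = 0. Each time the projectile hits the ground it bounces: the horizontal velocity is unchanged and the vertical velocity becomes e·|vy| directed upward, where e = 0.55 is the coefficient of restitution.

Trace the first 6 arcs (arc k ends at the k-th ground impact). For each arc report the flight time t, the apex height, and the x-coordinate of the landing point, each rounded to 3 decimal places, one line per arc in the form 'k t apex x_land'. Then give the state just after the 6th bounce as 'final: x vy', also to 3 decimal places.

Arc 1: start y=2.740, vy=9.230 → t=2.106, apex=7.000, x_land=29.529, impact vy=-11.832
  bounce: vy ← 0.55·11.832 = 6.508
Arc 2: start y=0.000, vy=6.508 → t=1.302, apex=2.117, x_land=47.776, impact vy=-6.508
  bounce: vy ← 0.55·6.508 = 3.579
Arc 3: start y=0.000, vy=3.579 → t=0.716, apex=0.641, x_land=57.812, impact vy=-3.579
  bounce: vy ← 0.55·3.579 = 1.969
Arc 4: start y=0.000, vy=1.969 → t=0.394, apex=0.194, x_land=63.331, impact vy=-1.969
  bounce: vy ← 0.55·1.969 = 1.083
Arc 5: start y=0.000, vy=1.083 → t=0.217, apex=0.059, x_land=66.367, impact vy=-1.083
  bounce: vy ← 0.55·1.083 = 0.595
Arc 6: start y=0.000, vy=0.595 → t=0.119, apex=0.018, x_land=68.037, impact vy=-0.595
  bounce: vy ← 0.55·0.595 = 0.328

1 2.106 7.000 29.529
2 1.302 2.117 47.776
3 0.716 0.641 57.812
4 0.394 0.194 63.331
5 0.217 0.059 66.367
6 0.119 0.018 68.037
final: 68.037 0.328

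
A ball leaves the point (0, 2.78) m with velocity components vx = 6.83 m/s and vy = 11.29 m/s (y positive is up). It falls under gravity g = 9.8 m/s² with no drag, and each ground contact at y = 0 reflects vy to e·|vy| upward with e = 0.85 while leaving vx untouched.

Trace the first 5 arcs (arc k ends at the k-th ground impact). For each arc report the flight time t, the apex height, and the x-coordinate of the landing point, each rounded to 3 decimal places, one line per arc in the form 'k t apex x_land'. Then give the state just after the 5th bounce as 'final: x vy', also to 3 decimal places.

1 2.528 9.283 17.269
2 2.340 6.707 33.251
3 1.989 4.846 46.836
4 1.691 3.501 58.382
5 1.437 2.530 68.197
final: 68.197 5.985

Arc 1: start y=2.780, vy=11.290 → t=2.528, apex=9.283, x_land=17.269, impact vy=-13.489
  bounce: vy ← 0.85·13.489 = 11.466
Arc 2: start y=0.000, vy=11.466 → t=2.340, apex=6.707, x_land=33.251, impact vy=-11.466
  bounce: vy ← 0.85·11.466 = 9.746
Arc 3: start y=0.000, vy=9.746 → t=1.989, apex=4.846, x_land=46.836, impact vy=-9.746
  bounce: vy ← 0.85·9.746 = 8.284
Arc 4: start y=0.000, vy=8.284 → t=1.691, apex=3.501, x_land=58.382, impact vy=-8.284
  bounce: vy ← 0.85·8.284 = 7.041
Arc 5: start y=0.000, vy=7.041 → t=1.437, apex=2.530, x_land=68.197, impact vy=-7.041
  bounce: vy ← 0.85·7.041 = 5.985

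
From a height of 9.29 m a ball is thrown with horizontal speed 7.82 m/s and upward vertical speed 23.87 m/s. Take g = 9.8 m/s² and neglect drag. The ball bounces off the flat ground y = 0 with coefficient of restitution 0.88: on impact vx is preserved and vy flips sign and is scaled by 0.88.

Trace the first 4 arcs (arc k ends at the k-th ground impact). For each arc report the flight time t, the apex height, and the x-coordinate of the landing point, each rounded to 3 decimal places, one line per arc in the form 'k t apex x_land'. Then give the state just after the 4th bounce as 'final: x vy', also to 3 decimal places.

1 5.234 38.360 40.927
2 4.924 29.706 79.436
3 4.333 23.004 113.324
4 3.813 17.815 143.146
final: 143.146 16.444

Arc 1: start y=9.290, vy=23.870 → t=5.234, apex=38.360, x_land=40.927, impact vy=-27.420
  bounce: vy ← 0.88·27.420 = 24.130
Arc 2: start y=0.000, vy=24.130 → t=4.924, apex=29.706, x_land=79.436, impact vy=-24.130
  bounce: vy ← 0.88·24.130 = 21.234
Arc 3: start y=0.000, vy=21.234 → t=4.333, apex=23.004, x_land=113.324, impact vy=-21.234
  bounce: vy ← 0.88·21.234 = 18.686
Arc 4: start y=0.000, vy=18.686 → t=3.813, apex=17.815, x_land=143.146, impact vy=-18.686
  bounce: vy ← 0.88·18.686 = 16.444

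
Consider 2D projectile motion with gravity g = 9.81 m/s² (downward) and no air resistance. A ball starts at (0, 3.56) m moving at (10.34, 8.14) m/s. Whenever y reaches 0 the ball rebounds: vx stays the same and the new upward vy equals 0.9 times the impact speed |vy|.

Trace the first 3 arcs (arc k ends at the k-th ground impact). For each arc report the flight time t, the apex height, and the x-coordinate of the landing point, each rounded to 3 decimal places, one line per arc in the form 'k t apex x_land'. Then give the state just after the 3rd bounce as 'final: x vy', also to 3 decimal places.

Arc 1: start y=3.560, vy=8.140 → t=2.019, apex=6.937, x_land=20.877, impact vy=-11.666
  bounce: vy ← 0.9·11.666 = 10.500
Arc 2: start y=0.000, vy=10.500 → t=2.141, apex=5.619, x_land=43.011, impact vy=-10.500
  bounce: vy ← 0.9·10.500 = 9.450
Arc 3: start y=0.000, vy=9.450 → t=1.927, apex=4.551, x_land=62.932, impact vy=-9.450
  bounce: vy ← 0.9·9.450 = 8.505

1 2.019 6.937 20.877
2 2.141 5.619 43.011
3 1.927 4.551 62.932
final: 62.932 8.505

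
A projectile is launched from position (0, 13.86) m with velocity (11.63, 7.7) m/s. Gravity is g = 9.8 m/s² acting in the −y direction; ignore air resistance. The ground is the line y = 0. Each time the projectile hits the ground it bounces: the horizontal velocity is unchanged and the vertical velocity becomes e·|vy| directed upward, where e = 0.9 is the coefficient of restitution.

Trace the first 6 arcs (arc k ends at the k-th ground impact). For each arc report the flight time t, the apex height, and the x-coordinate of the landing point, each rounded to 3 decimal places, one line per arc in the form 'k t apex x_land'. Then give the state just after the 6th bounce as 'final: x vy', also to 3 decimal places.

1 2.642 16.885 30.727
2 3.341 13.677 69.587
3 3.007 11.078 104.561
4 2.707 8.973 136.038
5 2.436 7.268 164.367
6 2.192 5.887 189.863
final: 189.863 9.668

Arc 1: start y=13.860, vy=7.700 → t=2.642, apex=16.885, x_land=30.727, impact vy=-18.192
  bounce: vy ← 0.9·18.192 = 16.373
Arc 2: start y=0.000, vy=16.373 → t=3.341, apex=13.677, x_land=69.587, impact vy=-16.373
  bounce: vy ← 0.9·16.373 = 14.735
Arc 3: start y=0.000, vy=14.735 → t=3.007, apex=11.078, x_land=104.561, impact vy=-14.735
  bounce: vy ← 0.9·14.735 = 13.262
Arc 4: start y=0.000, vy=13.262 → t=2.707, apex=8.973, x_land=136.038, impact vy=-13.262
  bounce: vy ← 0.9·13.262 = 11.936
Arc 5: start y=0.000, vy=11.936 → t=2.436, apex=7.268, x_land=164.367, impact vy=-11.936
  bounce: vy ← 0.9·11.936 = 10.742
Arc 6: start y=0.000, vy=10.742 → t=2.192, apex=5.887, x_land=189.863, impact vy=-10.742
  bounce: vy ← 0.9·10.742 = 9.668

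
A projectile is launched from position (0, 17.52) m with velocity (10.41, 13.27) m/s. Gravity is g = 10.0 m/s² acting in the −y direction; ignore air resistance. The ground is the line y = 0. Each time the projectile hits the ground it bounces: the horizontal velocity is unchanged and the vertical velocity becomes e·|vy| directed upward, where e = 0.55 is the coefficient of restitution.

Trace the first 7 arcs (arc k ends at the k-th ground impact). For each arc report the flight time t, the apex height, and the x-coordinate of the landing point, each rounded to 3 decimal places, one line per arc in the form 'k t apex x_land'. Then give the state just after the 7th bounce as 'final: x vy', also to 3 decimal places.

1 3.622 26.325 37.700
2 2.524 7.963 63.975
3 1.388 2.409 78.426
4 0.764 0.729 86.374
5 0.420 0.220 90.746
6 0.231 0.067 93.150
7 0.127 0.020 94.473
final: 94.473 0.349

Arc 1: start y=17.520, vy=13.270 → t=3.622, apex=26.325, x_land=37.700, impact vy=-22.945
  bounce: vy ← 0.55·22.945 = 12.620
Arc 2: start y=0.000, vy=12.620 → t=2.524, apex=7.963, x_land=63.975, impact vy=-12.620
  bounce: vy ← 0.55·12.620 = 6.941
Arc 3: start y=0.000, vy=6.941 → t=1.388, apex=2.409, x_land=78.426, impact vy=-6.941
  bounce: vy ← 0.55·6.941 = 3.818
Arc 4: start y=0.000, vy=3.818 → t=0.764, apex=0.729, x_land=86.374, impact vy=-3.818
  bounce: vy ← 0.55·3.818 = 2.100
Arc 5: start y=0.000, vy=2.100 → t=0.420, apex=0.220, x_land=90.746, impact vy=-2.100
  bounce: vy ← 0.55·2.100 = 1.155
Arc 6: start y=0.000, vy=1.155 → t=0.231, apex=0.067, x_land=93.150, impact vy=-1.155
  bounce: vy ← 0.55·1.155 = 0.635
Arc 7: start y=0.000, vy=0.635 → t=0.127, apex=0.020, x_land=94.473, impact vy=-0.635
  bounce: vy ← 0.55·0.635 = 0.349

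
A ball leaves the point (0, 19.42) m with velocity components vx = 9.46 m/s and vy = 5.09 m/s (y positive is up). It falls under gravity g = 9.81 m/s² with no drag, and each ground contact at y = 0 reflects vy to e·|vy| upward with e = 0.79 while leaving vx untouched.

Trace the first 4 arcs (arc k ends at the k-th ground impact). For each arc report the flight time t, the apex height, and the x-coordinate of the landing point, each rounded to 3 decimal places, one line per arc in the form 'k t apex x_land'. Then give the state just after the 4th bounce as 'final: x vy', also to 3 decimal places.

Arc 1: start y=19.420, vy=5.090 → t=2.575, apex=20.740, x_land=24.361, impact vy=-20.172
  bounce: vy ← 0.79·20.172 = 15.936
Arc 2: start y=0.000, vy=15.936 → t=3.249, apex=12.944, x_land=55.097, impact vy=-15.936
  bounce: vy ← 0.79·15.936 = 12.590
Arc 3: start y=0.000, vy=12.590 → t=2.567, apex=8.078, x_land=79.377, impact vy=-12.590
  bounce: vy ← 0.79·12.590 = 9.946
Arc 4: start y=0.000, vy=9.946 → t=2.028, apex=5.042, x_land=98.559, impact vy=-9.946
  bounce: vy ← 0.79·9.946 = 7.857

1 2.575 20.740 24.361
2 3.249 12.944 55.097
3 2.567 8.078 79.377
4 2.028 5.042 98.559
final: 98.559 7.857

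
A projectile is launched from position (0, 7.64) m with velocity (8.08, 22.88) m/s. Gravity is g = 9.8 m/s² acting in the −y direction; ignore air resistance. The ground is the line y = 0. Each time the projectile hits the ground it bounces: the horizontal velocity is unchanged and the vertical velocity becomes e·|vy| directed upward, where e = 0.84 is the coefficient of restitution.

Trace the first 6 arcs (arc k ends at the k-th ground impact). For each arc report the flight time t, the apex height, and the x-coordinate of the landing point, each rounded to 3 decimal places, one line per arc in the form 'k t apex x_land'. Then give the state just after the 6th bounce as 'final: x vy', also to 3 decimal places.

Arc 1: start y=7.640, vy=22.880 → t=4.982, apex=34.349, x_land=40.257, impact vy=-25.947
  bounce: vy ← 0.84·25.947 = 21.795
Arc 2: start y=0.000, vy=21.795 → t=4.448, apex=24.237, x_land=76.197, impact vy=-21.795
  bounce: vy ← 0.84·21.795 = 18.308
Arc 3: start y=0.000, vy=18.308 → t=3.736, apex=17.101, x_land=106.387, impact vy=-18.308
  bounce: vy ← 0.84·18.308 = 15.379
Arc 4: start y=0.000, vy=15.379 → t=3.139, apex=12.067, x_land=131.746, impact vy=-15.379
  bounce: vy ← 0.84·15.379 = 12.918
Arc 5: start y=0.000, vy=12.918 → t=2.636, apex=8.514, x_land=153.048, impact vy=-12.918
  bounce: vy ← 0.84·12.918 = 10.851
Arc 6: start y=0.000, vy=10.851 → t=2.215, apex=6.008, x_land=170.942, impact vy=-10.851
  bounce: vy ← 0.84·10.851 = 9.115

1 4.982 34.349 40.257
2 4.448 24.237 76.197
3 3.736 17.101 106.387
4 3.139 12.067 131.746
5 2.636 8.514 153.048
6 2.215 6.008 170.942
final: 170.942 9.115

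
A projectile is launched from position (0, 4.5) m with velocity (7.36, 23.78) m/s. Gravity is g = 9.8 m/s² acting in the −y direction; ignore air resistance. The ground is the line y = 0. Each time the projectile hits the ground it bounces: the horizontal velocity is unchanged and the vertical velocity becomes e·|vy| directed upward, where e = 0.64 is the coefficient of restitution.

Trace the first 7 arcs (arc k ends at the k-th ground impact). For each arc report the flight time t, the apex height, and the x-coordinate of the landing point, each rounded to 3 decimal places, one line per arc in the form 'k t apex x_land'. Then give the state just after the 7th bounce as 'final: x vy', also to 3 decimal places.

1 5.035 33.351 37.061
2 3.339 13.661 61.639
3 2.137 5.595 77.369
4 1.368 2.292 87.436
5 0.875 0.939 93.879
6 0.560 0.385 98.002
7 0.359 0.157 100.642
final: 100.642 1.124

Arc 1: start y=4.500, vy=23.780 → t=5.035, apex=33.351, x_land=37.061, impact vy=-25.567
  bounce: vy ← 0.64·25.567 = 16.363
Arc 2: start y=0.000, vy=16.363 → t=3.339, apex=13.661, x_land=61.639, impact vy=-16.363
  bounce: vy ← 0.64·16.363 = 10.472
Arc 3: start y=0.000, vy=10.472 → t=2.137, apex=5.595, x_land=77.369, impact vy=-10.472
  bounce: vy ← 0.64·10.472 = 6.702
Arc 4: start y=0.000, vy=6.702 → t=1.368, apex=2.292, x_land=87.436, impact vy=-6.702
  bounce: vy ← 0.64·6.702 = 4.289
Arc 5: start y=0.000, vy=4.289 → t=0.875, apex=0.939, x_land=93.879, impact vy=-4.289
  bounce: vy ← 0.64·4.289 = 2.745
Arc 6: start y=0.000, vy=2.745 → t=0.560, apex=0.385, x_land=98.002, impact vy=-2.745
  bounce: vy ← 0.64·2.745 = 1.757
Arc 7: start y=0.000, vy=1.757 → t=0.359, apex=0.157, x_land=100.642, impact vy=-1.757
  bounce: vy ← 0.64·1.757 = 1.124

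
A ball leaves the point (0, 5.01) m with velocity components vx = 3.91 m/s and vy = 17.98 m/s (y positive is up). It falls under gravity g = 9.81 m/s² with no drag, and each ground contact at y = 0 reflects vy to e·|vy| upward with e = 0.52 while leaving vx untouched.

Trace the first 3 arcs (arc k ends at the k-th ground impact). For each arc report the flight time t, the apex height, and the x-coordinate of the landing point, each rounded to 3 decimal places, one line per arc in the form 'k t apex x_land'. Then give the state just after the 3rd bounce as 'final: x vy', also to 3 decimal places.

1 3.926 21.487 15.350
2 2.177 5.810 23.861
3 1.132 1.571 28.287
final: 28.287 2.887

Arc 1: start y=5.010, vy=17.980 → t=3.926, apex=21.487, x_land=15.350, impact vy=-20.532
  bounce: vy ← 0.52·20.532 = 10.677
Arc 2: start y=0.000, vy=10.677 → t=2.177, apex=5.810, x_land=23.861, impact vy=-10.677
  bounce: vy ← 0.52·10.677 = 5.552
Arc 3: start y=0.000, vy=5.552 → t=1.132, apex=1.571, x_land=28.287, impact vy=-5.552
  bounce: vy ← 0.52·5.552 = 2.887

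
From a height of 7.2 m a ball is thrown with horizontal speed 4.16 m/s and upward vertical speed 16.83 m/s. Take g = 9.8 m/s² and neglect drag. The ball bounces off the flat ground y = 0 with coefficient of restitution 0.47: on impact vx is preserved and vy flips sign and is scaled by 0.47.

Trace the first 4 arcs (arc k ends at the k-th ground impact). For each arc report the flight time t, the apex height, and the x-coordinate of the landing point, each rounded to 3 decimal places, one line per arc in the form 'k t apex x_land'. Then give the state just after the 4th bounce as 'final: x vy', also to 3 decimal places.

Arc 1: start y=7.200, vy=16.830 → t=3.819, apex=21.651, x_land=15.889, impact vy=-20.600
  bounce: vy ← 0.47·20.600 = 9.682
Arc 2: start y=0.000, vy=9.682 → t=1.976, apex=4.783, x_land=24.109, impact vy=-9.682
  bounce: vy ← 0.47·9.682 = 4.551
Arc 3: start y=0.000, vy=4.551 → t=0.929, apex=1.057, x_land=27.972, impact vy=-4.551
  bounce: vy ← 0.47·4.551 = 2.139
Arc 4: start y=0.000, vy=2.139 → t=0.436, apex=0.233, x_land=29.788, impact vy=-2.139
  bounce: vy ← 0.47·2.139 = 1.005

1 3.819 21.651 15.889
2 1.976 4.783 24.109
3 0.929 1.057 27.972
4 0.436 0.233 29.788
final: 29.788 1.005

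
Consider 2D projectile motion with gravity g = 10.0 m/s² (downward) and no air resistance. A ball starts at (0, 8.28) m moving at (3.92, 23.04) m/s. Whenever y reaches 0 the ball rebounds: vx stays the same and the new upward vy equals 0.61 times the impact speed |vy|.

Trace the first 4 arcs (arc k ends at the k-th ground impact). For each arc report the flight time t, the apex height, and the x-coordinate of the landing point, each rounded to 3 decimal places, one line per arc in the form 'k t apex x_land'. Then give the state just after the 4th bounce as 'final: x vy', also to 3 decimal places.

1 4.943 34.822 19.377
2 3.220 12.957 31.997
3 1.964 4.821 39.696
4 1.198 1.794 44.392
final: 44.392 3.654

Arc 1: start y=8.280, vy=23.040 → t=4.943, apex=34.822, x_land=19.377, impact vy=-26.390
  bounce: vy ← 0.61·26.390 = 16.098
Arc 2: start y=0.000, vy=16.098 → t=3.220, apex=12.957, x_land=31.997, impact vy=-16.098
  bounce: vy ← 0.61·16.098 = 9.820
Arc 3: start y=0.000, vy=9.820 → t=1.964, apex=4.821, x_land=39.696, impact vy=-9.820
  bounce: vy ← 0.61·9.820 = 5.990
Arc 4: start y=0.000, vy=5.990 → t=1.198, apex=1.794, x_land=44.392, impact vy=-5.990
  bounce: vy ← 0.61·5.990 = 3.654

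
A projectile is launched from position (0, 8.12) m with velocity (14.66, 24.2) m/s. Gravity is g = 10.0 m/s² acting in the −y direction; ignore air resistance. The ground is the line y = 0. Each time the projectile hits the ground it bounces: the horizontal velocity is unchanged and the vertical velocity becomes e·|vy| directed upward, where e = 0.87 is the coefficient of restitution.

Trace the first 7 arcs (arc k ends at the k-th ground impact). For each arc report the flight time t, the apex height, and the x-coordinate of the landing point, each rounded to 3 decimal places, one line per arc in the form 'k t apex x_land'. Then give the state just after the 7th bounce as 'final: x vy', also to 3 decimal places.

Arc 1: start y=8.120, vy=24.200 → t=5.155, apex=37.402, x_land=75.573, impact vy=-27.350
  bounce: vy ← 0.87·27.350 = 23.795
Arc 2: start y=0.000, vy=23.795 → t=4.759, apex=28.310, x_land=145.339, impact vy=-23.795
  bounce: vy ← 0.87·23.795 = 20.701
Arc 3: start y=0.000, vy=20.701 → t=4.140, apex=21.428, x_land=206.036, impact vy=-20.701
  bounce: vy ← 0.87·20.701 = 18.010
Arc 4: start y=0.000, vy=18.010 → t=3.602, apex=16.218, x_land=258.842, impact vy=-18.010
  bounce: vy ← 0.87·18.010 = 15.669
Arc 5: start y=0.000, vy=15.669 → t=3.134, apex=12.276, x_land=304.783, impact vy=-15.669
  bounce: vy ← 0.87·15.669 = 13.632
Arc 6: start y=0.000, vy=13.632 → t=2.726, apex=9.292, x_land=344.752, impact vy=-13.632
  bounce: vy ← 0.87·13.632 = 11.860
Arc 7: start y=0.000, vy=11.860 → t=2.372, apex=7.033, x_land=379.525, impact vy=-11.860
  bounce: vy ← 0.87·11.860 = 10.318

1 5.155 37.402 75.573
2 4.759 28.310 145.339
3 4.140 21.428 206.036
4 3.602 16.218 258.842
5 3.134 12.276 304.783
6 2.726 9.292 344.752
7 2.372 7.033 379.525
final: 379.525 10.318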